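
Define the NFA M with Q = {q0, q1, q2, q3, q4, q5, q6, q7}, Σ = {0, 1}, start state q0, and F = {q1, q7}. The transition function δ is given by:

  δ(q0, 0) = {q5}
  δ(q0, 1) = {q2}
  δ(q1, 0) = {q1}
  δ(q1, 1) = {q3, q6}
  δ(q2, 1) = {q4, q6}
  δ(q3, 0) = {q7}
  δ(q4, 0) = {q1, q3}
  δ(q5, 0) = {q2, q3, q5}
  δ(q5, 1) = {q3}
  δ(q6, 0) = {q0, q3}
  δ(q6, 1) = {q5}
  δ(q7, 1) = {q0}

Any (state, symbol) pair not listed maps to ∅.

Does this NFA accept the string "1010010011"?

No

Start in {q0}.
Read '1': {q0} → {q2}.
Read '0': {q2} → ∅.
The set is empty and remains empty for the remaining 8 symbols.
The final set ∅ contains no accepting state.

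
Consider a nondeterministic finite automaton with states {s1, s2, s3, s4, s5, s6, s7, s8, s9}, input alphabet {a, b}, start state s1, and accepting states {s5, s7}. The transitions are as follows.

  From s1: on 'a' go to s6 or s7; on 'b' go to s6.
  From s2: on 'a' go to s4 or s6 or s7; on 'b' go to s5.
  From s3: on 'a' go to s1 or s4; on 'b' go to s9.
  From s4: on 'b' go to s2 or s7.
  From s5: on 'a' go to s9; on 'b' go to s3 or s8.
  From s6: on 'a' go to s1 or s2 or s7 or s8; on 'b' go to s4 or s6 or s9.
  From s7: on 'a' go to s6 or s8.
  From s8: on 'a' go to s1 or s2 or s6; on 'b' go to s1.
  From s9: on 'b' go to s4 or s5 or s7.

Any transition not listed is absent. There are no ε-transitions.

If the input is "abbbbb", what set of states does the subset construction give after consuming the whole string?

{s1, s2, s3, s4, s5, s6, s7, s8, s9}

Start in {s1}.
Read 'a': {s1} → {s6, s7}.
Read 'b': {s6, s7} → {s4, s6, s9}.
Read 'b': {s4, s6, s9} → {s2, s4, s5, s6, s7, s9}.
Read 'b': {s2, s4, s5, s6, s7, s9} → {s2, s3, s4, s5, s6, s7, s8, s9}.
Read 'b': {s2, s3, s4, s5, s6, s7, s8, s9} → {s1, s2, s3, s4, s5, s6, s7, s8, s9}.
Read 'b': {s1, s2, s3, s4, s5, s6, s7, s8, s9} → {s1, s2, s3, s4, s5, s6, s7, s8, s9}.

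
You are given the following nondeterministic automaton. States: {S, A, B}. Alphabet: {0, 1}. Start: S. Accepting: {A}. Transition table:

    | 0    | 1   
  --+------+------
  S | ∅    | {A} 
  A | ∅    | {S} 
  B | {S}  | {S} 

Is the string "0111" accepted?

Start in {S}.
Read '0': {S} → ∅.
The set is empty and remains empty for the remaining 3 symbols.
The final set ∅ contains no accepting state.

No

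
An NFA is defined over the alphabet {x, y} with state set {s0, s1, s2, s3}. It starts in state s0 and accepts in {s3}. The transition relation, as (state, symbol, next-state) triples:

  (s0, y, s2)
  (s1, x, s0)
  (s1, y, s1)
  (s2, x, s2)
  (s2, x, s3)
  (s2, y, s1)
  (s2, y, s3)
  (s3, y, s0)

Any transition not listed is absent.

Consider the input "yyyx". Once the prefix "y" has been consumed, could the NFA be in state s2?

Start in {s0}.
Read 'y': {s0} → {s2}.
State s2 is in {s2}.

Yes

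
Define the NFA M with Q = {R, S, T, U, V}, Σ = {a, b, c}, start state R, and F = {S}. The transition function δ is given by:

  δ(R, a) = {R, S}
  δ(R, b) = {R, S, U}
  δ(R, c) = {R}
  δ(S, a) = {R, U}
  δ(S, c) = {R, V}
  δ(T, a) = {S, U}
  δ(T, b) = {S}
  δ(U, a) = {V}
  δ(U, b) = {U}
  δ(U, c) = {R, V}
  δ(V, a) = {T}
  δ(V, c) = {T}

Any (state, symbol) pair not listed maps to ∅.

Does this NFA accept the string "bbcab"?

Start in {R}.
Read 'b': R→{R, S, U}; now {R, S, U}.
Read 'b': R→{R, S, U}, S→∅, U→{U}; now {R, S, U}.
Read 'c': R→{R}, S→{R, V}, U→{R, V}; now {R, V}.
Read 'a': R→{R, S}, V→{T}; now {R, S, T}.
Read 'b': R→{R, S, U}, S→∅, T→{S}; now {R, S, U}.
The final set {R, S, U} contains the accepting state S.

Yes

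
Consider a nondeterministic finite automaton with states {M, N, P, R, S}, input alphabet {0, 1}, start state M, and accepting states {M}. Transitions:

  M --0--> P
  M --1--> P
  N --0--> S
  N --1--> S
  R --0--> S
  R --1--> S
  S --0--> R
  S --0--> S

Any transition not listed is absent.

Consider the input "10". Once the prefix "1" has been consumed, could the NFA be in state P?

Yes

Start in {M}.
Read '1': M→{P}; now {P}.
State P is in {P}.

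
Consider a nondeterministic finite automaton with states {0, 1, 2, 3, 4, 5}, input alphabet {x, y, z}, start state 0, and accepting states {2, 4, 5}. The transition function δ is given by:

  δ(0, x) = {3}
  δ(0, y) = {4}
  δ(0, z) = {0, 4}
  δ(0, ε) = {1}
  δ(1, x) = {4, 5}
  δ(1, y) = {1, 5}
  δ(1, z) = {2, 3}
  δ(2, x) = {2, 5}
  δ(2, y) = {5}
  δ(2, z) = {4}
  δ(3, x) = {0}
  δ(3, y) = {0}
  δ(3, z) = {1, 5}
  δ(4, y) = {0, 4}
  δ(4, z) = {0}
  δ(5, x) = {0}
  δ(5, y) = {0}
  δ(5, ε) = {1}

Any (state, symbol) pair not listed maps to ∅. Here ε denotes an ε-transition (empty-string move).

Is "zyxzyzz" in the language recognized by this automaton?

Yes

Start: ε-closure({0}) = {0, 1}.
Read 'z': {0, 1} → {0, 1, 2, 3, 4}.
Read 'y': {0, 1, 2, 3, 4} → {0, 1, 4, 5}.
Read 'x': {0, 1, 4, 5} → {0, 1, 3, 4, 5}.
Read 'z': {0, 1, 3, 4, 5} → {0, 1, 2, 3, 4, 5}.
Read 'y': {0, 1, 2, 3, 4, 5} → {0, 1, 4, 5}.
Read 'z': {0, 1, 4, 5} → {0, 1, 2, 3, 4}.
Read 'z': {0, 1, 2, 3, 4} → {0, 1, 2, 3, 4, 5}.
The final set {0, 1, 2, 3, 4, 5} contains the accepting states 2, 4, 5.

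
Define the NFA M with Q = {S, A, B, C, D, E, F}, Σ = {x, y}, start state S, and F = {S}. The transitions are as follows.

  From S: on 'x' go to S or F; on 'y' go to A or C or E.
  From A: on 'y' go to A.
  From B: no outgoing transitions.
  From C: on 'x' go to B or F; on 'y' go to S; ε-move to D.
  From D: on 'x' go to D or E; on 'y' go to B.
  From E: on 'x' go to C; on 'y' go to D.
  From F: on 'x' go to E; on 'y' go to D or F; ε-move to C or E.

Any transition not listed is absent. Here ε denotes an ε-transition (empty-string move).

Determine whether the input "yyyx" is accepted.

Start in {S}.
Read 'y': {S} → {A, C, D, E}.
Read 'y': {A, C, D, E} → {S, A, B, D}.
Read 'y': {S, A, B, D} → {A, B, C, D, E}.
Read 'x': {A, B, C, D, E} → {B, C, D, E, F}.
The final set {B, C, D, E, F} contains no accepting state.

No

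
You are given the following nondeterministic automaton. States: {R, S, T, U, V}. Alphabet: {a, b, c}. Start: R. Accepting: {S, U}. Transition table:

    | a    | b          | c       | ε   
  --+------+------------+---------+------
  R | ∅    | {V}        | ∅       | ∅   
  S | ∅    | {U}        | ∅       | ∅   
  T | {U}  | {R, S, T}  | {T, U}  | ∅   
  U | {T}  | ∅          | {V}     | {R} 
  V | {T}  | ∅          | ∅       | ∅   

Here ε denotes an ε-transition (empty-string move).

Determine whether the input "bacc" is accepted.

Yes

Start in {R}.
Read 'b': R→{V}; now {V}.
Read 'a': V→{T}; now {T}.
Read 'c': T→{T, U}; union {T, U}; ε-closure = {R, T, U}.
Read 'c': R→∅, T→{T, U}, U→{V}; union {T, U, V}; ε-closure = {R, T, U, V}.
The final set {R, T, U, V} contains the accepting state U.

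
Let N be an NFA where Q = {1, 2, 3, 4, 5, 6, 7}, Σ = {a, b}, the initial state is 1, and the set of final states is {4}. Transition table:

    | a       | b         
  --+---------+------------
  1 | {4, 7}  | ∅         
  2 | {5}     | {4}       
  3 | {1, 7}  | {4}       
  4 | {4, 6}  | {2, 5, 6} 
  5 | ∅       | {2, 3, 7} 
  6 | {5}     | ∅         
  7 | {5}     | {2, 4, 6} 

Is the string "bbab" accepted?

Start in {1}.
Read 'b': {1} → ∅.
The set is empty and remains empty for the remaining 3 symbols.
The final set ∅ contains no accepting state.

No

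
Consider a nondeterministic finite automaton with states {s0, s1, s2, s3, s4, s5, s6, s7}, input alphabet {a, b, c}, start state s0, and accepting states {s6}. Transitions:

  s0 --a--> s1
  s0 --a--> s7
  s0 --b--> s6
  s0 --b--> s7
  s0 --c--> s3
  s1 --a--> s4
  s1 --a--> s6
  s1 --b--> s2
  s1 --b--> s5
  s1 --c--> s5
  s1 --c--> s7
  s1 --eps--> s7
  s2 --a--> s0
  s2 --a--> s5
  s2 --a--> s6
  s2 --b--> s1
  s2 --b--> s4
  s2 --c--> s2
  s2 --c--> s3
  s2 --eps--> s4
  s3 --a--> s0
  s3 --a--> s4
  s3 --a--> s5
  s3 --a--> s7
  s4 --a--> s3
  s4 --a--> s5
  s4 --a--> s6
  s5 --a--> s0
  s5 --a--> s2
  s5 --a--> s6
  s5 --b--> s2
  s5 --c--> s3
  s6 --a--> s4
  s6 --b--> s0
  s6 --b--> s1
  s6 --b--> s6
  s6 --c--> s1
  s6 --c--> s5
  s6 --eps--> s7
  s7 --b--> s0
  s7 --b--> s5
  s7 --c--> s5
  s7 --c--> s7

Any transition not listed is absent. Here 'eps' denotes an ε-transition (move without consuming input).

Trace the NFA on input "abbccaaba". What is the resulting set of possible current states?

Start in {s0}.
Read 'a': s0→{s1, s7}; now {s1, s7}.
Read 'b': s1→{s2, s5}, s7→{s0, s5}; union {s0, s2, s5}; ε-closure = {s0, s2, s4, s5}.
Read 'b': s0→{s6, s7}, s2→{s1, s4}, s4→∅, s5→{s2}; now {s1, s2, s4, s6, s7}.
Read 'c': s1→{s5, s7}, s2→{s2, s3}, s4→∅, s6→{s1, s5}, s7→{s5, s7}; union {s1, s2, s3, s5, s7}; ε-closure = {s1, s2, s3, s4, s5, s7}.
Read 'c': s1→{s5, s7}, s2→{s2, s3}, s3→∅, s4→∅, s5→{s3}, s7→{s5, s7}; union {s2, s3, s5, s7}; ε-closure = {s2, s3, s4, s5, s7}.
Read 'a': s2→{s0, s5, s6}, s3→{s0, s4, s5, s7}, s4→{s3, s5, s6}, s5→{s0, s2, s6}, s7→∅; now {s0, s2, s3, s4, s5, s6, s7}.
Read 'a': s0→{s1, s7}, s2→{s0, s5, s6}, s3→{s0, s4, s5, s7}, s4→{s3, s5, s6}, s5→{s0, s2, s6}, s6→{s4}, s7→∅; now {s0, s1, s2, s3, s4, s5, s6, s7}.
Read 'b': s0→{s6, s7}, s1→{s2, s5}, s2→{s1, s4}, s3→∅, s4→∅, s5→{s2}, s6→{s0, s1, s6}, s7→{s0, s5}; now {s0, s1, s2, s4, s5, s6, s7}.
Read 'a': s0→{s1, s7}, s1→{s4, s6}, s2→{s0, s5, s6}, s4→{s3, s5, s6}, s5→{s0, s2, s6}, s6→{s4}, s7→∅; now {s0, s1, s2, s3, s4, s5, s6, s7}.

{s0, s1, s2, s3, s4, s5, s6, s7}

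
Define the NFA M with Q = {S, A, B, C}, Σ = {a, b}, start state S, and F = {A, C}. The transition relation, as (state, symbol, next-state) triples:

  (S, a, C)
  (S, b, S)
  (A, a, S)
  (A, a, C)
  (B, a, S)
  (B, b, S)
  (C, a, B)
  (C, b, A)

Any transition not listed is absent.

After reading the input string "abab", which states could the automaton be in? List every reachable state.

{S, A}

Start in {S}.
Read 'a': S→{C}; now {C}.
Read 'b': C→{A}; now {A}.
Read 'a': A→{S, C}; now {S, C}.
Read 'b': S→{S}, C→{A}; now {S, A}.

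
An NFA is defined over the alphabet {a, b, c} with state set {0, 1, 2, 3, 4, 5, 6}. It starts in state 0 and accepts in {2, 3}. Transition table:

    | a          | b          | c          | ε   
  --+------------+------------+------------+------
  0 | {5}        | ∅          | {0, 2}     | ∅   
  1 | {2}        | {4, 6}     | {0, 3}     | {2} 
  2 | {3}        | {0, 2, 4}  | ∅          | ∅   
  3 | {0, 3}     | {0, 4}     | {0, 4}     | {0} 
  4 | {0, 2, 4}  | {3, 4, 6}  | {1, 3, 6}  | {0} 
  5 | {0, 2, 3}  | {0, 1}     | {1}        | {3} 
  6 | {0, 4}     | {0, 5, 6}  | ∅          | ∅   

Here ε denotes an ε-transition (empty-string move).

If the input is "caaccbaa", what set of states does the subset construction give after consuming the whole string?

Start in {0}.
Read 'c': 0→{0, 2}; now {0, 2}.
Read 'a': 0→{5}, 2→{3}; union {3, 5}; ε-closure = {0, 3, 5}.
Read 'a': 0→{5}, 3→{0, 3}, 5→{0, 2, 3}; now {0, 2, 3, 5}.
Read 'c': 0→{0, 2}, 2→∅, 3→{0, 4}, 5→{1}; now {0, 1, 2, 4}.
Read 'c': 0→{0, 2}, 1→{0, 3}, 2→∅, 4→{1, 3, 6}; now {0, 1, 2, 3, 6}.
Read 'b': 0→∅, 1→{4, 6}, 2→{0, 2, 4}, 3→{0, 4}, 6→{0, 5, 6}; union {0, 2, 4, 5, 6}; ε-closure = {0, 2, 3, 4, 5, 6}.
Read 'a': 0→{5}, 2→{3}, 3→{0, 3}, 4→{0, 2, 4}, 5→{0, 2, 3}, 6→{0, 4}; now {0, 2, 3, 4, 5}.
Read 'a': 0→{5}, 2→{3}, 3→{0, 3}, 4→{0, 2, 4}, 5→{0, 2, 3}; now {0, 2, 3, 4, 5}.

{0, 2, 3, 4, 5}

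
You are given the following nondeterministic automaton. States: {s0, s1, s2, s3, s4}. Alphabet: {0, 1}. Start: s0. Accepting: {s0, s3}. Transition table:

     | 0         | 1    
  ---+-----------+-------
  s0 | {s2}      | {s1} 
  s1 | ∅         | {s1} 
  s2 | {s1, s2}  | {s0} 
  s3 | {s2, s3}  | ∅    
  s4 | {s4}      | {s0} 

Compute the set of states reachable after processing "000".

Start in {s0}.
Read '0': s0→{s2}; now {s2}.
Read '0': s2→{s1, s2}; now {s1, s2}.
Read '0': s1→∅, s2→{s1, s2}; now {s1, s2}.

{s1, s2}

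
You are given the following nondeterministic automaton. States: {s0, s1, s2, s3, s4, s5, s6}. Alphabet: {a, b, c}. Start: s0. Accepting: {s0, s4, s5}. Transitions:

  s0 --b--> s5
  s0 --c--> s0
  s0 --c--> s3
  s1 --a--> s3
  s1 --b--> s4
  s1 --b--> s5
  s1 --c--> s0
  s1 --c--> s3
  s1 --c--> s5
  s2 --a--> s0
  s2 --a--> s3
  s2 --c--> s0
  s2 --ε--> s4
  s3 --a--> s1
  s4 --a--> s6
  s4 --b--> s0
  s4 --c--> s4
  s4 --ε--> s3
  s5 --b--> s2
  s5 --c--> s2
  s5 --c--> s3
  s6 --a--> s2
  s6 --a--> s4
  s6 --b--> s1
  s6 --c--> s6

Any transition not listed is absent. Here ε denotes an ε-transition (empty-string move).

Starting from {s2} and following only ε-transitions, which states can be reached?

{s2, s3, s4}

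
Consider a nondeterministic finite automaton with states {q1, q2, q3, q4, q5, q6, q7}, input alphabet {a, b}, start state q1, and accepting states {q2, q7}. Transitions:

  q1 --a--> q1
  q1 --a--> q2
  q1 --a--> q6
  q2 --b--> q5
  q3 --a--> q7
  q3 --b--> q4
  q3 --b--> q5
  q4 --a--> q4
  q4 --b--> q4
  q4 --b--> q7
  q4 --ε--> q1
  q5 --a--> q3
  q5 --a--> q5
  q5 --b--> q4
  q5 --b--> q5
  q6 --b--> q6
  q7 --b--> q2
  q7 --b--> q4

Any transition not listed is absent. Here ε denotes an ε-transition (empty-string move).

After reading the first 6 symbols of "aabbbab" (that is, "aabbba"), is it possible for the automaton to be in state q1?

Yes

Start in {q1}.
Read 'a': q1→{q1, q2, q6}; now {q1, q2, q6}.
Read 'a': q1→{q1, q2, q6}, q2→∅, q6→∅; now {q1, q2, q6}.
Read 'b': q1→∅, q2→{q5}, q6→{q6}; now {q5, q6}.
Read 'b': q5→{q4, q5}, q6→{q6}; union {q4, q5, q6}; ε-closure = {q1, q4, q5, q6}.
Read 'b': q1→∅, q4→{q4, q7}, q5→{q4, q5}, q6→{q6}; union {q4, q5, q6, q7}; ε-closure = {q1, q4, q5, q6, q7}.
Read 'a': q1→{q1, q2, q6}, q4→{q4}, q5→{q3, q5}, q6→∅, q7→∅; now {q1, q2, q3, q4, q5, q6}.
State q1 is in {q1, q2, q3, q4, q5, q6}.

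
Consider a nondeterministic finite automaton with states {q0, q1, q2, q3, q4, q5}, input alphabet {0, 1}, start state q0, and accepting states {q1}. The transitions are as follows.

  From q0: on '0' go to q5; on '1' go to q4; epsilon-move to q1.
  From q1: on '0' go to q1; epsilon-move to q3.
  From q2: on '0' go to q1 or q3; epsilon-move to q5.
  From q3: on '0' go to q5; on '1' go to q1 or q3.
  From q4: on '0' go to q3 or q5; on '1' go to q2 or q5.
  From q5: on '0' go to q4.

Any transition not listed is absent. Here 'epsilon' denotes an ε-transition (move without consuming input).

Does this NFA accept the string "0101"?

Start: ε-closure({q0}) = {q0, q1, q3}.
Read '0': {q0, q1, q3} → {q1, q3, q5}.
Read '1': {q1, q3, q5} → {q1, q3}.
Read '0': {q1, q3} → {q1, q3, q5}.
Read '1': {q1, q3, q5} → {q1, q3}.
The final set {q1, q3} contains the accepting state q1.

Yes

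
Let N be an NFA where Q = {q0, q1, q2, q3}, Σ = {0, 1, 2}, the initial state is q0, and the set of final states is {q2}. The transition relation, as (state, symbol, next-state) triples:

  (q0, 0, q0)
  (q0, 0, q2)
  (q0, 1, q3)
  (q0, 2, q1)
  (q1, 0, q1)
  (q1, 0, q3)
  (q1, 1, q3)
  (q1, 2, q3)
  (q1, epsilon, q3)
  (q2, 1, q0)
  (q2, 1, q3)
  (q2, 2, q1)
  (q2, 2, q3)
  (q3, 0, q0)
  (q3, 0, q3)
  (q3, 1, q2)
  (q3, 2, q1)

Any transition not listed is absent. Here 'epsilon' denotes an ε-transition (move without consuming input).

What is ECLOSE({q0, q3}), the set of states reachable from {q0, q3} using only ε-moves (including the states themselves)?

{q0, q3}

Begin with {q0, q3}.
No ε-moves leave this set, so the closure equals the set itself.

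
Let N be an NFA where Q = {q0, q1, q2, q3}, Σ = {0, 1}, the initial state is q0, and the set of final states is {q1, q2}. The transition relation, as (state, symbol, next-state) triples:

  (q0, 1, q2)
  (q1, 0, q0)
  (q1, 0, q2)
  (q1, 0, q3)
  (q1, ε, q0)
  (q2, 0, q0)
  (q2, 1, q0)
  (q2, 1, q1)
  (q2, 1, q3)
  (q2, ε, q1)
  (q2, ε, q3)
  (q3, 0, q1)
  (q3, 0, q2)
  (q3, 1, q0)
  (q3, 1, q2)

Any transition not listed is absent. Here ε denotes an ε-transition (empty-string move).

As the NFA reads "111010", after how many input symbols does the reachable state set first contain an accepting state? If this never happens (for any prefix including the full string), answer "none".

Start in {q0}.
Read '1': {q0} → {q0, q1, q2, q3}.
None of the earlier sets intersect F, but {q0, q1, q2, q3} does.

1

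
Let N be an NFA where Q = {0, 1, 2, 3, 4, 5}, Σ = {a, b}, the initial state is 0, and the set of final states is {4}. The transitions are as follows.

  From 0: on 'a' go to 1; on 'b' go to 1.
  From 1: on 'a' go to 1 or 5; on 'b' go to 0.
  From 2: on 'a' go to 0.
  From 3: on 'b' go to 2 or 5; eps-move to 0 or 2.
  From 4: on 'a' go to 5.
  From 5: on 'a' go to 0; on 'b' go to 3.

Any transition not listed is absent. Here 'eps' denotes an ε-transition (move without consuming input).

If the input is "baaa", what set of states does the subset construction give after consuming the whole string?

Start in {0}.
Read 'b': 0→{1}; now {1}.
Read 'a': 1→{1, 5}; now {1, 5}.
Read 'a': 1→{1, 5}, 5→{0}; now {0, 1, 5}.
Read 'a': 0→{1}, 1→{1, 5}, 5→{0}; now {0, 1, 5}.

{0, 1, 5}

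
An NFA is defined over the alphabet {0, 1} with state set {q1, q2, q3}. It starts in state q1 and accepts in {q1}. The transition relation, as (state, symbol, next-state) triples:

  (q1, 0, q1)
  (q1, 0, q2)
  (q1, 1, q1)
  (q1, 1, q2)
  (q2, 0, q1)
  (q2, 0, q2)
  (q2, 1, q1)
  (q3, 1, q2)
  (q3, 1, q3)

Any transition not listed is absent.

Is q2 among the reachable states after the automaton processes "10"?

Yes

Start in {q1}.
Read '1': {q1} → {q1, q2}.
Read '0': {q1, q2} → {q1, q2}.
State q2 is in {q1, q2}.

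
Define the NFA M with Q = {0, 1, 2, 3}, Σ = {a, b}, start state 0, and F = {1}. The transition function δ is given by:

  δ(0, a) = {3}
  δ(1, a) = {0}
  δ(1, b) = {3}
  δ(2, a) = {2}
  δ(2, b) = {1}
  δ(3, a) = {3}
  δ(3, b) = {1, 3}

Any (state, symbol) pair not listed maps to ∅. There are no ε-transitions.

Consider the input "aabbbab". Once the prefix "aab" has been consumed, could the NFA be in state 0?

No

Start in {0}.
Read 'a': 0→{3}; now {3}.
Read 'a': 3→{3}; now {3}.
Read 'b': 3→{1, 3}; now {1, 3}.
State 0 is not in {1, 3}.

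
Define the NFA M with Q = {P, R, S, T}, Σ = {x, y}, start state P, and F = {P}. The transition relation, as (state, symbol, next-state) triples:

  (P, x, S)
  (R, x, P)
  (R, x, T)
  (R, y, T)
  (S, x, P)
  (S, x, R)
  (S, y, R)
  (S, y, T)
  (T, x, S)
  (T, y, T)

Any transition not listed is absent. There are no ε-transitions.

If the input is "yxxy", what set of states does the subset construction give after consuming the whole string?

∅

Start in {P}.
Read 'y': P→∅; now ∅.
The set is empty and remains empty for the remaining 3 symbols.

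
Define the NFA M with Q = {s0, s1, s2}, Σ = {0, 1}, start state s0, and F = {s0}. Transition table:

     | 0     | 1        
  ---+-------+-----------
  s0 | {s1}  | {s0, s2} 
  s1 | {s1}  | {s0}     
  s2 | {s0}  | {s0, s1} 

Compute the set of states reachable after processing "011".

Start in {s0}.
Read '0': {s0} → {s1}.
Read '1': {s1} → {s0}.
Read '1': {s0} → {s0, s2}.

{s0, s2}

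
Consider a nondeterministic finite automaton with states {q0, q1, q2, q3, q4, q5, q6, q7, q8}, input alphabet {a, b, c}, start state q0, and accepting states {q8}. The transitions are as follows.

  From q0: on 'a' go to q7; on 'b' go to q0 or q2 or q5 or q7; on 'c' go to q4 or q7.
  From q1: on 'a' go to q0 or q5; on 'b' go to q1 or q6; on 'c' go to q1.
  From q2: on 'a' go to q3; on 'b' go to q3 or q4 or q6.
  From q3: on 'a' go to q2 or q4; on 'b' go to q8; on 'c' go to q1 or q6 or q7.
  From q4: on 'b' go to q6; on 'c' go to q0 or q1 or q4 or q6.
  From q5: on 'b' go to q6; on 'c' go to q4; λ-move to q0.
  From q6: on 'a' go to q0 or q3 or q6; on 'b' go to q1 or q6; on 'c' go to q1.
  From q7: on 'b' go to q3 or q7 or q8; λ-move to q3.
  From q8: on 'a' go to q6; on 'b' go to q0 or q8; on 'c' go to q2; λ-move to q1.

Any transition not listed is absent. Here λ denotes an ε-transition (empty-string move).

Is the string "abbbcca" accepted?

No

Start in {q0}.
Read 'a': q0→{q7}; union {q7}; ε-closure = {q3, q7}.
Read 'b': q3→{q8}, q7→{q3, q7, q8}; union {q3, q7, q8}; ε-closure = {q1, q3, q7, q8}.
Read 'b': q1→{q1, q6}, q3→{q8}, q7→{q3, q7, q8}, q8→{q0, q8}; now {q0, q1, q3, q6, q7, q8}.
Read 'b': q0→{q0, q2, q5, q7}, q1→{q1, q6}, q3→{q8}, q6→{q1, q6}, q7→{q3, q7, q8}, q8→{q0, q8}; now {q0, q1, q2, q3, q5, q6, q7, q8}.
Read 'c': q0→{q4, q7}, q1→{q1}, q2→∅, q3→{q1, q6, q7}, q5→{q4}, q6→{q1}, q7→∅, q8→{q2}; union {q1, q2, q4, q6, q7}; ε-closure = {q1, q2, q3, q4, q6, q7}.
Read 'c': q1→{q1}, q2→∅, q3→{q1, q6, q7}, q4→{q0, q1, q4, q6}, q6→{q1}, q7→∅; union {q0, q1, q4, q6, q7}; ε-closure = {q0, q1, q3, q4, q6, q7}.
Read 'a': q0→{q7}, q1→{q0, q5}, q3→{q2, q4}, q4→∅, q6→{q0, q3, q6}, q7→∅; now {q0, q2, q3, q4, q5, q6, q7}.
The final set {q0, q2, q3, q4, q5, q6, q7} contains no accepting state.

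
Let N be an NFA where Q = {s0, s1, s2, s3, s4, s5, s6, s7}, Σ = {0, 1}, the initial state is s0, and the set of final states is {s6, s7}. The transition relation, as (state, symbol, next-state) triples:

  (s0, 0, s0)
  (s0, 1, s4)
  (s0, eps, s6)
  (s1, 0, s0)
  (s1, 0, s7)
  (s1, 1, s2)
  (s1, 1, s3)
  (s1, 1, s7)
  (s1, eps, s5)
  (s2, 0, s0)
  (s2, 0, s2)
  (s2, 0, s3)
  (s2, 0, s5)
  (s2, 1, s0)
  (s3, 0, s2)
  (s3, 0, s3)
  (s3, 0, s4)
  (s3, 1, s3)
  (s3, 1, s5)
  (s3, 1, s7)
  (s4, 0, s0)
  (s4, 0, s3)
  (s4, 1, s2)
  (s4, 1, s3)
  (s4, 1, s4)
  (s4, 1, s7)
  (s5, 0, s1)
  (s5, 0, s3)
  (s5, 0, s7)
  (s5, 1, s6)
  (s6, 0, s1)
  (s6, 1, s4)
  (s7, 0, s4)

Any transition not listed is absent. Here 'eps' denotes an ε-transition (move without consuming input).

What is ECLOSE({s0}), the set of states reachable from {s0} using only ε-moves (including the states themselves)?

{s0, s6}

Begin with {s0}.
ε-move s0 → s6; add s6.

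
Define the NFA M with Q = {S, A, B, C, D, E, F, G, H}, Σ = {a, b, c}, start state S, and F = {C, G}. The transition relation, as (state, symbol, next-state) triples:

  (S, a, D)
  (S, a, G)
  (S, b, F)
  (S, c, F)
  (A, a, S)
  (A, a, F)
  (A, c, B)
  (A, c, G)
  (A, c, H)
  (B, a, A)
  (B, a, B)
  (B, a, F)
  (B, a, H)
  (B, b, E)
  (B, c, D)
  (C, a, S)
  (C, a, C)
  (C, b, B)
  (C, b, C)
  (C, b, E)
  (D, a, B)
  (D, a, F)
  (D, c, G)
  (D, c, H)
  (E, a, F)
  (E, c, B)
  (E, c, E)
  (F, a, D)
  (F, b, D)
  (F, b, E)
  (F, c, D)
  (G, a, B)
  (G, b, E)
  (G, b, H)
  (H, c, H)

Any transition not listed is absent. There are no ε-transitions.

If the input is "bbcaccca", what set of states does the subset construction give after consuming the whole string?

Start in {S}.
Read 'b': {S} → {F}.
Read 'b': {F} → {D, E}.
Read 'c': {D, E} → {B, E, G, H}.
Read 'a': {B, E, G, H} → {A, B, F, H}.
Read 'c': {A, B, F, H} → {B, D, G, H}.
Read 'c': {B, D, G, H} → {D, G, H}.
Read 'c': {D, G, H} → {G, H}.
Read 'a': {G, H} → {B}.

{B}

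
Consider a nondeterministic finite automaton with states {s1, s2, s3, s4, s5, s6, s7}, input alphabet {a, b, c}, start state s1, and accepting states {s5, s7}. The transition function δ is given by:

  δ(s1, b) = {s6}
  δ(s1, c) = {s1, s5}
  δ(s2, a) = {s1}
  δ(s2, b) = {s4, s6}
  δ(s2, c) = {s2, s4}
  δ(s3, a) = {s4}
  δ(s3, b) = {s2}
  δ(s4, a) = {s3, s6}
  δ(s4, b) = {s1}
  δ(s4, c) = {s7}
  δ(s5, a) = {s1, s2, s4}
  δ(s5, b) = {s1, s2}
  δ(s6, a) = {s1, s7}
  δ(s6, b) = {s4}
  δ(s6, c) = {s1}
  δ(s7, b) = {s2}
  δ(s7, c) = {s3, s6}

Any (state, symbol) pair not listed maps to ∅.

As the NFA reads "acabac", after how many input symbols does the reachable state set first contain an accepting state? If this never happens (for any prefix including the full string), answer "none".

none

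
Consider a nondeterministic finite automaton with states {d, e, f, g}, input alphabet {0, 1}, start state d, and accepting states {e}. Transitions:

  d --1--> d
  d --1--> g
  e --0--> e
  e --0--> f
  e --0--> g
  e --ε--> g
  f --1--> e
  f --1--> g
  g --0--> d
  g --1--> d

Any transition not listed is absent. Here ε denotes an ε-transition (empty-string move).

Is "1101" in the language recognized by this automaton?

No

Start in {d}.
Read '1': {d} → {d, g}.
Read '1': {d, g} → {d, g}.
Read '0': {d, g} → {d}.
Read '1': {d} → {d, g}.
The final set {d, g} contains no accepting state.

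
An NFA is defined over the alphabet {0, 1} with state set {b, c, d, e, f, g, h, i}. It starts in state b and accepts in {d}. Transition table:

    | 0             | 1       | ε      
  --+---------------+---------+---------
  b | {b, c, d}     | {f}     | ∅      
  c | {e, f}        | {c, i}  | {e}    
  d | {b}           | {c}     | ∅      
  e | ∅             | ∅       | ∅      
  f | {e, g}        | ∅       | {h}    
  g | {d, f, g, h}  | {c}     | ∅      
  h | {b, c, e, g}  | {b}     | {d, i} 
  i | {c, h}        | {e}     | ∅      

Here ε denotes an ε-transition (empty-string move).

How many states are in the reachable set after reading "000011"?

Start in {b}.
Read '0': {b} → {b, c, d, e}.
Read '0': {b, c, d, e} → {b, c, d, e, f, h, i}.
Read '0': {b, c, d, e, f, h, i} → {b, c, d, e, f, g, h, i}.
Read '0': {b, c, d, e, f, g, h, i} → {b, c, d, e, f, g, h, i}.
Read '1': {b, c, d, e, f, g, h, i} → {b, c, d, e, f, h, i}.
Read '1': {b, c, d, e, f, h, i} → {b, c, d, e, f, h, i}.
That set has 7 states.

7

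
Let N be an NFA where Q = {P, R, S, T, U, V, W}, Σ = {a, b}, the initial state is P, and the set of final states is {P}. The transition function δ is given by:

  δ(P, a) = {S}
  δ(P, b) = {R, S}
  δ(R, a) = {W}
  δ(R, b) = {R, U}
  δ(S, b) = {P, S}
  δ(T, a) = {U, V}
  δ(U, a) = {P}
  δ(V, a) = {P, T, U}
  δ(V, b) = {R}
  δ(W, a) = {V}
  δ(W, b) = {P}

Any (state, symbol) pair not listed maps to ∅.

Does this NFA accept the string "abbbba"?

Yes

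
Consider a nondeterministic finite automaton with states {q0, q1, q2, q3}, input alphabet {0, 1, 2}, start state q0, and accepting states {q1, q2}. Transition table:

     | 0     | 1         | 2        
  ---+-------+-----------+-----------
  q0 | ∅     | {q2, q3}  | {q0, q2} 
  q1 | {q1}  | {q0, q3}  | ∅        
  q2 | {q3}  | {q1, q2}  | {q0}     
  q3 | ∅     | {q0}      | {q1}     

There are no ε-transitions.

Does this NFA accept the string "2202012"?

Yes

Start in {q0}.
Read '2': {q0} → {q0, q2}.
Read '2': {q0, q2} → {q0, q2}.
Read '0': {q0, q2} → {q3}.
Read '2': {q3} → {q1}.
Read '0': {q1} → {q1}.
Read '1': {q1} → {q0, q3}.
Read '2': {q0, q3} → {q0, q1, q2}.
The final set {q0, q1, q2} contains the accepting states q1, q2.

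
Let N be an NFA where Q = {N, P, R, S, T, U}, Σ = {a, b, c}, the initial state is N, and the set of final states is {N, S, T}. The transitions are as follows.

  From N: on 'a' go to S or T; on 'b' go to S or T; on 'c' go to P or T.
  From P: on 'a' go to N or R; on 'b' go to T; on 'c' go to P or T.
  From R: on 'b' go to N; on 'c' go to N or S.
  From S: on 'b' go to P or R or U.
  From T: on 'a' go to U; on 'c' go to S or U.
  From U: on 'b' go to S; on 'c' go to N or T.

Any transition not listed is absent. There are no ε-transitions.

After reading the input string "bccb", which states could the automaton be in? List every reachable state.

{S, T}

Start in {N}.
Read 'b': {N} → {S, T}.
Read 'c': {S, T} → {S, U}.
Read 'c': {S, U} → {N, T}.
Read 'b': {N, T} → {S, T}.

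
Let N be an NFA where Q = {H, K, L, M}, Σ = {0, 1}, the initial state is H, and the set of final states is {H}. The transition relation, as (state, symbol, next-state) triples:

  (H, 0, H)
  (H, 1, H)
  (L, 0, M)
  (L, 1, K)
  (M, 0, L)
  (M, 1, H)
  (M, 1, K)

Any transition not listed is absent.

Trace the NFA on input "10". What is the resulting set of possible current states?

{H}

Start in {H}.
Read '1': H→{H}; now {H}.
Read '0': H→{H}; now {H}.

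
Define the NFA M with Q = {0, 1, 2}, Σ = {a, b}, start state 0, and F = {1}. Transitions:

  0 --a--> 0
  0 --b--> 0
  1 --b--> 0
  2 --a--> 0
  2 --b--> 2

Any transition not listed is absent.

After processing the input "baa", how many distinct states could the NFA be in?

Start in {0}.
Read 'b': {0} → {0}.
Read 'a': {0} → {0}.
Read 'a': {0} → {0}.
That set has 1 state.

1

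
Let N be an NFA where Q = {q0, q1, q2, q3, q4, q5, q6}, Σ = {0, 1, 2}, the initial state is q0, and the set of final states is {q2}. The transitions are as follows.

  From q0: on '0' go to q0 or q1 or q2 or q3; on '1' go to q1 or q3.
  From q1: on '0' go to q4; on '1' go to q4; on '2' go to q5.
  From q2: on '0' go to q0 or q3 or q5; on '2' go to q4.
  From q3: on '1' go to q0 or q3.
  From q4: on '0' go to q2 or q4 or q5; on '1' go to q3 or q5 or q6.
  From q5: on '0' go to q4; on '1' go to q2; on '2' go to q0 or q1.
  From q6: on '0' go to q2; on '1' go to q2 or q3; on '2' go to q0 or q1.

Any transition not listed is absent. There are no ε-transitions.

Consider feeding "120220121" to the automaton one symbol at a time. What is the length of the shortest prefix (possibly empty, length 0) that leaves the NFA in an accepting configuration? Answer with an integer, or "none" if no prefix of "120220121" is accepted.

Start in {q0}.
Read '1': q0→{q1, q3}; now {q1, q3}.
Read '2': q1→{q5}, q3→∅; now {q5}.
Read '0': q5→{q4}; now {q4}.
Read '2': q4→∅; now ∅.
The set is empty and remains empty for the remaining 5 symbols.
No reachable set along the way intersects F.

none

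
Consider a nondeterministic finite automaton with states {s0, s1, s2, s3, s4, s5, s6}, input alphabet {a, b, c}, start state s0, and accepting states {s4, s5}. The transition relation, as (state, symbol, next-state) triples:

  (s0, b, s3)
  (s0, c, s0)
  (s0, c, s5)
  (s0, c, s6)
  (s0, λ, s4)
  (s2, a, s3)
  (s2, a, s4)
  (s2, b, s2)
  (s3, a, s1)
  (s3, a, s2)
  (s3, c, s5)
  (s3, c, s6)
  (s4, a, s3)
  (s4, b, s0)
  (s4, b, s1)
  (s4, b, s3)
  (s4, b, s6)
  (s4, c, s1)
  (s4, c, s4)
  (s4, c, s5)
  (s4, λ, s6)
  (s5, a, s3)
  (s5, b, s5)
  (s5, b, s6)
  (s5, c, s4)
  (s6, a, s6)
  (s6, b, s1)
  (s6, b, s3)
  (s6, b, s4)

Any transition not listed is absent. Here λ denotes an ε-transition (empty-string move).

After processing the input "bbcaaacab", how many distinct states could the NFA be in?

4

Start: ε-closure({s0}) = {s0, s4, s6}.
Read 'b': {s0, s4, s6} → {s0, s1, s3, s4, s6}.
Read 'b': {s0, s1, s3, s4, s6} → {s0, s1, s3, s4, s6}.
Read 'c': {s0, s1, s3, s4, s6} → {s0, s1, s4, s5, s6}.
Read 'a': {s0, s1, s4, s5, s6} → {s3, s6}.
Read 'a': {s3, s6} → {s1, s2, s6}.
Read 'a': {s1, s2, s6} → {s3, s4, s6}.
Read 'c': {s3, s4, s6} → {s1, s4, s5, s6}.
Read 'a': {s1, s4, s5, s6} → {s3, s6}.
Read 'b': {s3, s6} → {s1, s3, s4, s6}.
That set has 4 states.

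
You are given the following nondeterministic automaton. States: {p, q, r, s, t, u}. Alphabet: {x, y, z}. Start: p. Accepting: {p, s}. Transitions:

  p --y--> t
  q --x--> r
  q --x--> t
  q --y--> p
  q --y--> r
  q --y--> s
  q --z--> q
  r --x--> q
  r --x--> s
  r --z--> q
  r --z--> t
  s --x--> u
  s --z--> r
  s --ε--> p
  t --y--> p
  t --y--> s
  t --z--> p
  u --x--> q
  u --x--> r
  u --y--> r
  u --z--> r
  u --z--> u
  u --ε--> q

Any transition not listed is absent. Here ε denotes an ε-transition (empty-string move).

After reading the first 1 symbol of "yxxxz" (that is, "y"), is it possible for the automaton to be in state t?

Yes

Start in {p}.
Read 'y': {p} → {t}.
State t is in {t}.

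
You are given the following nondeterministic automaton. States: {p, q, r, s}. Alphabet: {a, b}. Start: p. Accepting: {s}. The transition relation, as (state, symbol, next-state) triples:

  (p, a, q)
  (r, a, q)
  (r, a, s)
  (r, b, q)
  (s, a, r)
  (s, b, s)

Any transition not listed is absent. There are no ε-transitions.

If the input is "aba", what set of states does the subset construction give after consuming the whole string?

∅

Start in {p}.
Read 'a': {p} → {q}.
Read 'b': {q} → ∅.
The set is empty and remains empty for the remaining 1 symbol.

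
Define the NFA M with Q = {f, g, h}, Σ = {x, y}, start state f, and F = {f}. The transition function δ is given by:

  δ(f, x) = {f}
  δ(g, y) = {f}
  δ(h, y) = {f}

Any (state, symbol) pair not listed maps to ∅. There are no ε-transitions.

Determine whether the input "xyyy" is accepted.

No

Start in {f}.
Read 'x': f→{f}; now {f}.
Read 'y': f→∅; now ∅.
The set is empty and remains empty for the remaining 2 symbols.
The final set ∅ contains no accepting state.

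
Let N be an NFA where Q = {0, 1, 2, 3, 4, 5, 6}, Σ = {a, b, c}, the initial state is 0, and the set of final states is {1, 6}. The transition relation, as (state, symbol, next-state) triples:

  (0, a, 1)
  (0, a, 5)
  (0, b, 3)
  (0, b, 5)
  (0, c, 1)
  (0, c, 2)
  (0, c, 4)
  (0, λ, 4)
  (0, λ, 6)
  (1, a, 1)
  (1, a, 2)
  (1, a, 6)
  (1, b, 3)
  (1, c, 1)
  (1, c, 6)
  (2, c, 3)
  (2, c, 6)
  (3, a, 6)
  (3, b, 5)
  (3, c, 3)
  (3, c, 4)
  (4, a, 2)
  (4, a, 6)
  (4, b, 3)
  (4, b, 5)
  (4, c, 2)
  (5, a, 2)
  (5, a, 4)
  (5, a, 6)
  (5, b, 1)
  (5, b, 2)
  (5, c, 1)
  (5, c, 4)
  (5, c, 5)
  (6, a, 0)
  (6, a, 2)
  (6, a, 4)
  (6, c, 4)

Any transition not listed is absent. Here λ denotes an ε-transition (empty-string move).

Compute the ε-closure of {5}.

{5}

Begin with {5}.
No ε-moves leave this set, so the closure equals the set itself.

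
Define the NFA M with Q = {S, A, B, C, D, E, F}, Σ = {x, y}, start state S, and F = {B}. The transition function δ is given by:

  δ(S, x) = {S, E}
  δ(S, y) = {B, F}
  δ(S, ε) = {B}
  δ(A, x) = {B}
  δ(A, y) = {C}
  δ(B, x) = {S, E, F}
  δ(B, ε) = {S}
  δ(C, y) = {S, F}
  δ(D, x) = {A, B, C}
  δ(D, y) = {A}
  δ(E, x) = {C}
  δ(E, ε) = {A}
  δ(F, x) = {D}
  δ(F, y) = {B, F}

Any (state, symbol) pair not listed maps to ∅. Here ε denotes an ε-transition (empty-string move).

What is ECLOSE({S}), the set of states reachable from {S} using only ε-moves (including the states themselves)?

{S, B}

Begin with {S}.
ε-move S → B; add B.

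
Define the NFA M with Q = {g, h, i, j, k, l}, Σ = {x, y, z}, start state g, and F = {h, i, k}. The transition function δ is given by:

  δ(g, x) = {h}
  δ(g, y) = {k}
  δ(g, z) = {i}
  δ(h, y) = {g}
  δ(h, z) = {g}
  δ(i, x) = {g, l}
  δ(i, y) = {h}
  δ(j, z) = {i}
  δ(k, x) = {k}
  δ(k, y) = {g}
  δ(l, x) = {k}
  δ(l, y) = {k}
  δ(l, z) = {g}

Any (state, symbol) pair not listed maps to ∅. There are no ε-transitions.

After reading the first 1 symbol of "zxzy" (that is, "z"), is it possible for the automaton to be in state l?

No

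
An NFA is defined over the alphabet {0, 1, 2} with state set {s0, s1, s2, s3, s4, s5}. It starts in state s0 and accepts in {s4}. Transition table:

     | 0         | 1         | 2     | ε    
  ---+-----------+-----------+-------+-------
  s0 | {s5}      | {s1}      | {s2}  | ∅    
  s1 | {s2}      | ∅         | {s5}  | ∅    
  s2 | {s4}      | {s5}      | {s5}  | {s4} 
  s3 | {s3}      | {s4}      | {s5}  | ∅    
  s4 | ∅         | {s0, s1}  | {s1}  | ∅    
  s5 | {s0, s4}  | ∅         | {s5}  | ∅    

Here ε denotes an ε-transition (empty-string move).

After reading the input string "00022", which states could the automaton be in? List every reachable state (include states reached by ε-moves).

{s5}

Start in {s0}.
Read '0': s0→{s5}; now {s5}.
Read '0': s5→{s0, s4}; now {s0, s4}.
Read '0': s0→{s5}, s4→∅; now {s5}.
Read '2': s5→{s5}; now {s5}.
Read '2': s5→{s5}; now {s5}.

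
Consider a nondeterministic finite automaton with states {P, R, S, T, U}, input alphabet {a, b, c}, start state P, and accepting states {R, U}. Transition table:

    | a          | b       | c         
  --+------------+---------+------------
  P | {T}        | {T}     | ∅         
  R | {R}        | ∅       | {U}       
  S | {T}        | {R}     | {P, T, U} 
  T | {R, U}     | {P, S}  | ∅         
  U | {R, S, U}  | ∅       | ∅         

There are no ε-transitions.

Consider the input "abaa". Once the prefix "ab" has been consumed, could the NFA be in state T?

No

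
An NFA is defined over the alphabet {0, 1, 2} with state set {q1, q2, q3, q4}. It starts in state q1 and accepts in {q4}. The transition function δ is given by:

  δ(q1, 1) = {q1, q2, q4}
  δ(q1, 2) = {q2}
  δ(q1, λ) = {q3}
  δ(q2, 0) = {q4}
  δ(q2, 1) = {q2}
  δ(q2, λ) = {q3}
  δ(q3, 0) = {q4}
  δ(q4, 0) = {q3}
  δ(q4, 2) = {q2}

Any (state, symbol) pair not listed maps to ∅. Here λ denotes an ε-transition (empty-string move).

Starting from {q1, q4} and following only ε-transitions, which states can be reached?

{q1, q3, q4}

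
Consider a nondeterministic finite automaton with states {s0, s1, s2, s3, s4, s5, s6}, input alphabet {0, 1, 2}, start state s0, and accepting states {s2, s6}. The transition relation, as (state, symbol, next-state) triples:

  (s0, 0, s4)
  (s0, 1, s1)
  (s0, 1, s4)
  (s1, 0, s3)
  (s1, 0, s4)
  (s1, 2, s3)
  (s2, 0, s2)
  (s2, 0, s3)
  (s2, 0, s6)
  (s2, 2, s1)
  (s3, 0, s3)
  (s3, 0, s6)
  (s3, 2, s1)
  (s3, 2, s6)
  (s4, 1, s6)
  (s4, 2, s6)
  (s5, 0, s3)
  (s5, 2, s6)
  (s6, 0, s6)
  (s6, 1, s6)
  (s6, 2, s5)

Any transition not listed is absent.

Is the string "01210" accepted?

Start in {s0}.
Read '0': s0→{s4}; now {s4}.
Read '1': s4→{s6}; now {s6}.
Read '2': s6→{s5}; now {s5}.
Read '1': s5→∅; now ∅.
The set is empty and remains empty for the remaining 1 symbol.
The final set ∅ contains no accepting state.

No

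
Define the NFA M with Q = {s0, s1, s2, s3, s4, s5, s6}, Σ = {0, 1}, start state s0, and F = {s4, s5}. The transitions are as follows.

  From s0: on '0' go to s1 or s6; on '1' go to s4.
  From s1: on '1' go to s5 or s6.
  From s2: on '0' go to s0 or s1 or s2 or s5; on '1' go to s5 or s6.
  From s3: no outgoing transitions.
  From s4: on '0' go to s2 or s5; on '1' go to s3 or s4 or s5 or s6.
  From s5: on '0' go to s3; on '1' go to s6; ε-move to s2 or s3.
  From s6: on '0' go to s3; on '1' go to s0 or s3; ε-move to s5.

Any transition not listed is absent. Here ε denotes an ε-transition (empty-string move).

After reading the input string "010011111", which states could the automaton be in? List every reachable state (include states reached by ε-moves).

{s0, s2, s3, s4, s5, s6}

Start in {s0}.
Read '0': {s0} → {s1, s2, s3, s5, s6}.
Read '1': {s1, s2, s3, s5, s6} → {s0, s2, s3, s5, s6}.
Read '0': {s0, s2, s3, s5, s6} → {s0, s1, s2, s3, s5, s6}.
Read '0': {s0, s1, s2, s3, s5, s6} → {s0, s1, s2, s3, s5, s6}.
Read '1': {s0, s1, s2, s3, s5, s6} → {s0, s2, s3, s4, s5, s6}.
Read '1': {s0, s2, s3, s4, s5, s6} → {s0, s2, s3, s4, s5, s6}.
Read '1': {s0, s2, s3, s4, s5, s6} → {s0, s2, s3, s4, s5, s6}.
Read '1': {s0, s2, s3, s4, s5, s6} → {s0, s2, s3, s4, s5, s6}.
Read '1': {s0, s2, s3, s4, s5, s6} → {s0, s2, s3, s4, s5, s6}.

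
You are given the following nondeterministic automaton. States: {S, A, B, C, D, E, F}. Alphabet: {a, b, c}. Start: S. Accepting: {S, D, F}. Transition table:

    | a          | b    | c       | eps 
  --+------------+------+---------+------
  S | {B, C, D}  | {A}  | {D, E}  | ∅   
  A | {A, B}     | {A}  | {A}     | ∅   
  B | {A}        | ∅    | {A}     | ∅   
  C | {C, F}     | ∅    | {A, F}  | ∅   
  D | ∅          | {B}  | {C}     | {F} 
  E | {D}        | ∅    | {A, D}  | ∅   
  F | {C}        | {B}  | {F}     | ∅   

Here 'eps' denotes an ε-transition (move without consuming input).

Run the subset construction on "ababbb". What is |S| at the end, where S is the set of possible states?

1

Start in {S}.
Read 'a': {S} → {B, C, D, F}.
Read 'b': {B, C, D, F} → {B}.
Read 'a': {B} → {A}.
Read 'b': {A} → {A}.
Read 'b': {A} → {A}.
Read 'b': {A} → {A}.
That set has 1 state.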